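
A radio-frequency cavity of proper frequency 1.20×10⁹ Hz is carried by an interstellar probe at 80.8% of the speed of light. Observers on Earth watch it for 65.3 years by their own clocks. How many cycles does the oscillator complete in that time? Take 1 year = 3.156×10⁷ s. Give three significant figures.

N = 1.46×10¹⁸

β = 0.808; γ = 1/√(1 − 0.808²) = 1/√0.3471 = 1.697
During 65.3 years of lab time, the oscillator's proper time advances by τ = Δt/γ = 65.3/1.697 = 38.47 years = 1.214×10⁹ s.
N = f × τ = 1.20×10⁹ × 1.214×10⁹ = 1.457×10¹⁸.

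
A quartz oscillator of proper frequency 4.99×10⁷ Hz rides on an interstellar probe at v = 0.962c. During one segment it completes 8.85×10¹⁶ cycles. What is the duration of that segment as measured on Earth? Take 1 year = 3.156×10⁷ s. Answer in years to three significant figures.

Δt = 206 years

γ = 1/√(1 − 0.962²) = 1/√0.07456 = 3.662
Proper time for N cycles: τ = N/f = 8.85×10¹⁶/(4.99×10⁷) = 1.774×10⁹ s = 56.20 years.
Lab-frame duration Δt = γτ = 3.662 × 56.20 = 205.8 years.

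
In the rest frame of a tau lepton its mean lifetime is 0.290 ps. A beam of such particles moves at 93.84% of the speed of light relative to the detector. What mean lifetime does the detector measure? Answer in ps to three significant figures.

β = 0.9384; γ = 1/√(1 − 0.9384²) = 1/√0.1194 = 2.894
The rest-frame lifetime is the proper time; the lab measures the dilated interval Δt = γτ₀ = 2.894 × 0.290 ps.

Δt = 0.839 ps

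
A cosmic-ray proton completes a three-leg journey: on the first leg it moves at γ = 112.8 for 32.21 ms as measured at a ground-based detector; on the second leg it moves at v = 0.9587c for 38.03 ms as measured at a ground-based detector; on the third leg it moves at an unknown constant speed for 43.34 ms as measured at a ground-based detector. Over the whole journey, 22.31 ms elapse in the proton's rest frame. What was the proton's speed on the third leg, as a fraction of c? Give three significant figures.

β = 0.966

Leg 1: γ = 112.8; τ_1 = 32.21/112.8 = 0.2855 ms.
Leg 2: γ = 1/√(1 − 0.9587²) = 1/√0.08089 = 3.516; τ_2 = 38.03/3.516 = 10.82 ms.
Leg 3: speed unknown; τ_3 = 43.34/γ_3.
Total proper time: 0.2855 + 10.82 + τ_3 = 22.31, so τ_3 = 22.31 − 11.10 = 11.21 ms.
γ_3 = 43.34/11.21 = 3.867; β = √(1 − 1/γ²) = √0.9331.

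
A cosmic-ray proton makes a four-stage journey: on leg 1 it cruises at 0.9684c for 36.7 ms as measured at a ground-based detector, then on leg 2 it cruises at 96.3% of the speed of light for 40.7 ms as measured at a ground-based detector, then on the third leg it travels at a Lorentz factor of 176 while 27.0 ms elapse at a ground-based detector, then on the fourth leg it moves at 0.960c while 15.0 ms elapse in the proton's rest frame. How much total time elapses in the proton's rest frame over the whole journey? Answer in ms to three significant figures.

Leg 1: γ = 1/√(1 − 0.9684²) = 1/√0.06220 = 4.010; τ_1 = 36.7/4.010 = 9.153 ms.
Leg 2: β = 0.963; γ = 1/√(1 − 0.963²) = 1/√0.07263 = 3.711; τ_2 = 40.7/3.711 = 10.97 ms.
Leg 3: γ = 176; τ_3 = 27.0/176.0 = 0.1534 ms.
Leg 4: 15.0 ms is already measured in the proton's rest frame.
Total: 9.153 + 10.97 + 0.1534 + 15.00 ms.

τ = 35.3 ms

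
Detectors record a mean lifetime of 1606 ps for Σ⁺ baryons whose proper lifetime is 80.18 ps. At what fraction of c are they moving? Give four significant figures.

γ = Δt/τ₀ = 1606/80.18 = 20.03
β = √(1 − 1/γ²) = √(1 − 0.002493) = √0.9975

v = 0.9988c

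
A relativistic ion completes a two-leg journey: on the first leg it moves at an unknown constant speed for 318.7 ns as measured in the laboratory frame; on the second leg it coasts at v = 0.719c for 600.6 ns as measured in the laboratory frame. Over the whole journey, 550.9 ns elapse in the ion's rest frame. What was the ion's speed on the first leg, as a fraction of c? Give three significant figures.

β = 0.908

Leg 1: speed unknown; τ_1 = 318.7/γ_1.
Leg 2: γ = 1/√(1 − 0.719²) = 1/√0.4830 = 1.439; τ_2 = 600.6/1.439 = 417.4 ns.
Total proper time: τ_1 + 417.4 = 550.9, so τ_1 = 550.9 − 417.4 = 133.5 ns.
γ_1 = 318.7/133.5 = 2.388; β = √(1 − 1/γ²) = √0.8246.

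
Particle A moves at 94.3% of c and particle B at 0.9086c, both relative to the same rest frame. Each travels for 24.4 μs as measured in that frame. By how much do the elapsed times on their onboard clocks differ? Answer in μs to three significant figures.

|τ_A − τ_B| = 2.07 μs

A: β = 0.943; γ = 1/√(1 − 0.943²) = 1/√0.1108 = 3.005; τ_A = 24.4/3.005 = 8.120 μs.
B: γ = 1/√(1 − 0.9086²) = 1/√0.1744 = 2.394; τ_B = 24.4/2.394 = 10.19 μs.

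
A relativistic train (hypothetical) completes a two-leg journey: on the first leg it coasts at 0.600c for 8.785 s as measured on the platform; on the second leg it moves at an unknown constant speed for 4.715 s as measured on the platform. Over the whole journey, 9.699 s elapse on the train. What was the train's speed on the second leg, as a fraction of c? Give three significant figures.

β = 0.824

Leg 1: γ = 1/√(1 − 0.600²) = 5/4 = 1.250; τ_1 = 8.785/1.250 = 7.028 s.
Leg 2: speed unknown; τ_2 = 4.715/γ_2.
Total proper time: 7.028 + τ_2 = 9.699, so τ_2 = 9.699 − 7.028 = 2.671 s.
γ_2 = 4.715/2.671 = 1.765; β = √(1 − 1/γ²) = √0.6791.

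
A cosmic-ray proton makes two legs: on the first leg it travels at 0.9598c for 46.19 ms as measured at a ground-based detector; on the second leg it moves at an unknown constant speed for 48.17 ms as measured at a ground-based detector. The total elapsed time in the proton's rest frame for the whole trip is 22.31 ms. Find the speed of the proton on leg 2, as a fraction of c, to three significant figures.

Leg 1: γ = 1/√(1 − 0.9598²) = 1/√0.07878 = 3.563; τ_1 = 46.19/3.563 = 12.96 ms.
Leg 2: speed unknown; τ_2 = 48.17/γ_2.
Total proper time: 12.96 + τ_2 = 22.31, so τ_2 = 22.31 − 12.96 = 9.345 ms.
γ_2 = 48.17/9.345 = 5.155; β = √(1 − 1/γ²) = √0.9624.

β = 0.981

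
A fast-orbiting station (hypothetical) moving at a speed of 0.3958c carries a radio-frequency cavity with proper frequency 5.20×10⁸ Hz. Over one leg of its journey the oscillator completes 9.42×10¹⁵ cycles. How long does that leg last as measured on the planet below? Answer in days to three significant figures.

γ = 1/√(1 − 0.3958²) = 1/√0.8433 = 1.089
Proper time for N cycles: τ = N/f = 9.42×10¹⁵/(5.20×10⁸) = 1.812×10⁷ s = 209.7 days.
Lab-frame duration Δt = γτ = 1.089 × 209.7 = 228.3 days.

Δt = 228 days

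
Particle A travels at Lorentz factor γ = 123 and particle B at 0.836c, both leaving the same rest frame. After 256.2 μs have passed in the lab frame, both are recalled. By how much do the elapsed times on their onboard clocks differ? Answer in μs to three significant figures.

A: γ = 123; τ_A = 256.2/123.0 = 2.083 μs.
B: γ = 1/√(1 − 0.836²) = 1/√0.3011 = 1.822; τ_B = 256.2/1.822 = 140.6 μs.

|τ_A − τ_B| = 139 μs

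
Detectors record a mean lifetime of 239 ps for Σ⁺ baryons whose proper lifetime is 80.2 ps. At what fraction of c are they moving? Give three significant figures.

v = 0.942c

γ = Δt/τ₀ = 239/80.2 = 2.980
β = √(1 − 1/γ²) = √(1 − 0.1126) = √0.8874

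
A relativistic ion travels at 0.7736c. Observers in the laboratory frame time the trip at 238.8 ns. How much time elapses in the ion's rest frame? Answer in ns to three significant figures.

τ = 151 ns

γ = 1/√(1 − 0.7736²) = 1/√0.4015 = 1.578
The interval measured in the laboratory frame is the dilated one; the clock in the ion's rest frame measures the proper time τ = Δt/γ = 238.8/1.578 ns.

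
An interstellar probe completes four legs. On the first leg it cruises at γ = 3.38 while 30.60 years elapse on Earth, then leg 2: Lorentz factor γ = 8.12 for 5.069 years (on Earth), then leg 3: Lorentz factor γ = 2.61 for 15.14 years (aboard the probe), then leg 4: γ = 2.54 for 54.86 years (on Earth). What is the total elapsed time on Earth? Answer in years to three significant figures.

Δt = 130 years

Leg 1: 30.60 years is already measured on Earth.
Leg 2: 5.069 years is already measured on Earth.
Leg 3: γ = 2.61; Δt_3 = 2.610 × 15.14 = 39.52 years.
Leg 4: 54.86 years is already measured on Earth.
Total: 30.60 + 5.069 + 39.52 + 54.86 years.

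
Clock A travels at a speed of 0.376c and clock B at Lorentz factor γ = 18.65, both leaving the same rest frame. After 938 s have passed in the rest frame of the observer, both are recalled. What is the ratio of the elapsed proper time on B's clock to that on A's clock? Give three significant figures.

τ_B/τ_A = 0.0579

A: γ = 1/√(1 − 0.376²) = 1/√0.8586 = 1.079. B: γ = 18.65.
τ_A/τ_B = γ_B/γ_A = 18.65/1.079 = 17.28, so τ_B/τ_A = 0.05787.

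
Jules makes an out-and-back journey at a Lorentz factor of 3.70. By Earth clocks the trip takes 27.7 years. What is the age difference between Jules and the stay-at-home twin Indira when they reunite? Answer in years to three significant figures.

γ = 3.70
Jules's elapsed proper time: τ = 27.7/3.700 = 7.486 years.
Age gap = Δt − τ = 27.7 − 7.486 years.

Δt − τ = 20.2 years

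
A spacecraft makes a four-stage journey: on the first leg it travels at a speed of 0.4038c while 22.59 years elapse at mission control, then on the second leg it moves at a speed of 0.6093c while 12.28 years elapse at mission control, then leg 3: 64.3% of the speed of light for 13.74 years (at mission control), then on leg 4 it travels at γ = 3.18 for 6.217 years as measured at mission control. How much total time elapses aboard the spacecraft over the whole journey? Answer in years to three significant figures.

τ = 42.9 years

Leg 1: γ = 1/√(1 − 0.4038²) = 1/√0.8369 = 1.093; τ_1 = 22.59/1.093 = 20.67 years.
Leg 2: γ = 1/√(1 − 0.6093²) = 1/√0.6288 = 1.261; τ_2 = 12.28/1.261 = 9.737 years.
Leg 3: β = 0.643; γ = 1/√(1 − 0.643²) = 1/√0.5866 = 1.306; τ_3 = 13.74/1.306 = 10.52 years.
Leg 4: γ = 3.18; τ_4 = 6.217/3.180 = 1.955 years.
Total: 20.67 + 9.737 + 10.52 + 1.955 years.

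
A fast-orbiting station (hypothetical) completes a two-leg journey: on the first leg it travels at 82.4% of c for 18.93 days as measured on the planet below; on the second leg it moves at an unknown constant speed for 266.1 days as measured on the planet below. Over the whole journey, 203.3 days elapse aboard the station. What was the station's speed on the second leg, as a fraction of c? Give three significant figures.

β = 0.690

Leg 1: β = 0.824; γ = 1/√(1 − 0.824²) = 1/√0.3210 = 1.765; τ_1 = 18.93/1.765 = 10.73 days.
Leg 2: speed unknown; τ_2 = 266.1/γ_2.
Total proper time: 10.73 + τ_2 = 203.3, so τ_2 = 203.3 − 10.73 = 192.6 days.
γ_2 = 266.1/192.6 = 1.382; β = √(1 − 1/γ²) = √0.4763.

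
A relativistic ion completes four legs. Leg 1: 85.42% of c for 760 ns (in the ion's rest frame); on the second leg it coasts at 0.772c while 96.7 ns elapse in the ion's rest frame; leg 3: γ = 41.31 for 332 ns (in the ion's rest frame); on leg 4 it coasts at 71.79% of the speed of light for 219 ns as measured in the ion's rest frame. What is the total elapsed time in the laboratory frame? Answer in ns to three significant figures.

Δt = 1.56×10⁴ ns

Leg 1: β = 0.8542; γ = 1/√(1 − 0.8542²) = 1/√0.2703 = 1.923; Δt_1 = 1.923 × 760 = 1462 ns.
Leg 2: γ = 1/√(1 − 0.772²) = 1/√0.4040 = 1.573; Δt_2 = 1.573 × 96.7 = 152.1 ns.
Leg 3: γ = 41.31; Δt_3 = 41.31 × 332 = 1.371×10⁴ ns.
Leg 4: β = 0.7179; γ = 1/√(1 − 0.7179²) = 1/√0.4846 = 1.436; Δt_4 = 1.436 × 219 = 314.6 ns.
Total: 1462 + 152.1 + 1.371×10⁴ + 314.6 ns.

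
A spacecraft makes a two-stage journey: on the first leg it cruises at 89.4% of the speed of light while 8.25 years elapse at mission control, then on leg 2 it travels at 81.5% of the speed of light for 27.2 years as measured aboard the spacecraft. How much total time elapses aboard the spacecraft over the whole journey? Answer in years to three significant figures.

τ = 30.9 years

Leg 1: β = 0.894; γ = 1/√(1 − 0.894²) = 1/√0.2008 = 2.232; τ_1 = 8.25/2.232 = 3.697 years.
Leg 2: 27.2 years is already measured aboard the spacecraft.
Total: 3.697 + 27.20 years.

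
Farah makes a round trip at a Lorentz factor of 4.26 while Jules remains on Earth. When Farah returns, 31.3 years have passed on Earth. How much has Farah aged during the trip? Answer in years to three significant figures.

τ = 7.35 years

γ = 4.26
Farah's clock measures proper time along the trip: τ = Δt/γ = 31.3/4.260 years.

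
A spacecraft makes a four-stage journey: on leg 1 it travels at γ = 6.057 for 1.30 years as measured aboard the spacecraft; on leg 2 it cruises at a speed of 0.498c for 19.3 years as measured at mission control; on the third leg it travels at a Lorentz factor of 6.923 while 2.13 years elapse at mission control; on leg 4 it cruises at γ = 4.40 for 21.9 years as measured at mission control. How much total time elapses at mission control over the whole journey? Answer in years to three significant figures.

Leg 1: γ = 6.057; Δt_1 = 6.057 × 1.30 = 7.874 years.
Leg 2: 19.3 years is already measured at mission control.
Leg 3: 2.13 years is already measured at mission control.
Leg 4: 21.9 years is already measured at mission control.
Total: 7.874 + 19.30 + 2.130 + 21.90 years.

Δt = 51.2 years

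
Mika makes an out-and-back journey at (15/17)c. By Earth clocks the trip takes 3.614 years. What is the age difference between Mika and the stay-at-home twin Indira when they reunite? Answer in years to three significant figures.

γ = 1/√(1 − (15/17)²) = 17/8 = 2.125
Mika's elapsed proper time: τ = 3.614/2.125 = 1.701 years.
Age gap = Δt − τ = 3.614 − 1.701 years.

Δt − τ = 1.91 years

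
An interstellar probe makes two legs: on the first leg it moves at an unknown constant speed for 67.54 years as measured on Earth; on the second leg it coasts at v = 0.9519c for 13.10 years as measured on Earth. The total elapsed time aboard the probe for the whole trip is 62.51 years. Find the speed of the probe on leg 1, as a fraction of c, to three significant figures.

β = 0.500

Leg 1: speed unknown; τ_1 = 67.54/γ_1.
Leg 2: γ = 1/√(1 − 0.9519²) = 1/√0.09389 = 3.264; τ_2 = 13.10/3.264 = 4.014 years.
Total proper time: τ_1 + 4.014 = 62.51, so τ_1 = 62.51 − 4.014 = 58.50 years.
γ_1 = 67.54/58.50 = 1.155; β = √(1 − 1/γ²) = √0.2499.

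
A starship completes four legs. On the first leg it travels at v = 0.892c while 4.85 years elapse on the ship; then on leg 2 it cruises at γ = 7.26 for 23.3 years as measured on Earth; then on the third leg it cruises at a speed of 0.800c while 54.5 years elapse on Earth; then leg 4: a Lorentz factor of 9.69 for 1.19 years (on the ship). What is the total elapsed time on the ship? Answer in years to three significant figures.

Leg 1: 4.85 years is already measured on the ship.
Leg 2: γ = 7.26; τ_2 = 23.3/7.260 = 3.209 years.
Leg 3: γ = 1/√(1 − 0.800²) = 1/√0.3600 = 1.667; τ_3 = 54.5/1.667 = 32.70 years.
Leg 4: 1.19 years is already measured on the ship.
Total: 4.850 + 3.209 + 32.70 + 1.190 years.

τ = 41.9 years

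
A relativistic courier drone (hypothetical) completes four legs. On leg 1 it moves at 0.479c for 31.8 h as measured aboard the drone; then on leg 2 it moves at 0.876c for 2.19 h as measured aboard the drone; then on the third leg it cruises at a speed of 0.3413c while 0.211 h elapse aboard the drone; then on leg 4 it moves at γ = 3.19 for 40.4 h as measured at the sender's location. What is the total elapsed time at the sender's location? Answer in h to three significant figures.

Leg 1: γ = 1/√(1 − 0.479²) = 1/√0.7706 = 1.139; Δt_1 = 1.139 × 31.8 = 36.23 h.
Leg 2: γ = 1/√(1 − 0.876²) = 1/√0.2326 = 2.073; Δt_2 = 2.073 × 2.19 = 4.541 h.
Leg 3: γ = 1/√(1 − 0.3413²) = 1/√0.8835 = 1.064; Δt_3 = 1.064 × 0.211 = 0.2245 h.
Leg 4: 40.4 h is already measured at the sender's location.
Total: 36.23 + 4.541 + 0.2245 + 40.40 h.

Δt = 81.4 h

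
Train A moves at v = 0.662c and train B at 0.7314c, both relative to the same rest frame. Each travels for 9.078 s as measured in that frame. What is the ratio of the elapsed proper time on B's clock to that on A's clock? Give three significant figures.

A: γ = 1/√(1 − 0.662²) = 1/√0.5618 = 1.334. B: γ = 1/√(1 − 0.7314²) = 1/√0.4651 = 1.466.
τ_A/τ_B = γ_B/γ_A = 1.466/1.334 = 1.099, so τ_B/τ_A = 0.9099.

τ_B/τ_A = 0.910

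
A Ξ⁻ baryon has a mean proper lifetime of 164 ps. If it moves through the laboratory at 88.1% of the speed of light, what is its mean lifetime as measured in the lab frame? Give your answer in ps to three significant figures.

β = 0.881; γ = 1/√(1 − 0.881²) = 1/√0.2238 = 2.114
The rest-frame lifetime is the proper time; the lab measures the dilated interval Δt = γτ₀ = 2.114 × 164 ps.

Δt = 347 ps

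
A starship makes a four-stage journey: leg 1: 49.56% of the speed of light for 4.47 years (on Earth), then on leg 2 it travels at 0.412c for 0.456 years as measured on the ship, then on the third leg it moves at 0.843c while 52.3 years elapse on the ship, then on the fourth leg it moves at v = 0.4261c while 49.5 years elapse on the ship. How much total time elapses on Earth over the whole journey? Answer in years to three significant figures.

Leg 1: 4.47 years is already measured on Earth.
Leg 2: γ = 1/√(1 − 0.412²) = 1/√0.8303 = 1.097; Δt_2 = 1.097 × 0.456 = 0.5004 years.
Leg 3: γ = 1/√(1 − 0.843²) = 1/√0.2894 = 1.859; Δt_3 = 1.859 × 52.3 = 97.23 years.
Leg 4: γ = 1/√(1 − 0.4261²) = 1/√0.8184 = 1.105; Δt_4 = 1.105 × 49.5 = 54.72 years.
Total: 4.470 + 0.5004 + 97.23 + 54.72 years.

Δt = 157 years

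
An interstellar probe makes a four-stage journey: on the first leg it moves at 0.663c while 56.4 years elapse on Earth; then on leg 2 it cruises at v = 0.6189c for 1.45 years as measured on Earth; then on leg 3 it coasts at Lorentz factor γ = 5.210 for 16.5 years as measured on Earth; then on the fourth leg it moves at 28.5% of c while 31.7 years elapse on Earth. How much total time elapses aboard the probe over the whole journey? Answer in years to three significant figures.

Leg 1: γ = 1/√(1 − 0.663²) = 1/√0.5604 = 1.336; τ_1 = 56.4/1.336 = 42.22 years.
Leg 2: γ = 1/√(1 − 0.6189²) = 1/√0.6170 = 1.273; τ_2 = 1.45/1.273 = 1.139 years.
Leg 3: γ = 5.210; τ_3 = 16.5/5.210 = 3.167 years.
Leg 4: β = 0.285; γ = 1/√(1 − 0.285²) = 1/√0.9188 = 1.043; τ_4 = 31.7/1.043 = 30.39 years.
Total: 42.22 + 1.139 + 3.167 + 30.39 years.

τ = 76.9 years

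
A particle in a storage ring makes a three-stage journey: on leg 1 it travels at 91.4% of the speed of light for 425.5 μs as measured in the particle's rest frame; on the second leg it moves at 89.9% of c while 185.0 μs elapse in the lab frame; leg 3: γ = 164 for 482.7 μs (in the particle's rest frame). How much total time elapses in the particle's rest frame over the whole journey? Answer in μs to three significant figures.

Leg 1: 425.5 μs is already measured in the particle's rest frame.
Leg 2: β = 0.899; γ = 1/√(1 − 0.899²) = 1/√0.1918 = 2.283; τ_2 = 185.0/2.283 = 81.02 μs.
Leg 3: 482.7 μs is already measured in the particle's rest frame.
Total: 425.5 + 81.02 + 482.7 μs.

τ = 989 μs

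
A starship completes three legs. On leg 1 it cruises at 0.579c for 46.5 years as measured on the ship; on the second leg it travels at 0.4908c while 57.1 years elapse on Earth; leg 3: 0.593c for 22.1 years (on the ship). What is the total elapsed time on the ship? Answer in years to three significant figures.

Leg 1: 46.5 years is already measured on the ship.
Leg 2: γ = 1/√(1 − 0.4908²) = 1/√0.7591 = 1.148; τ_2 = 57.1/1.148 = 49.75 years.
Leg 3: 22.1 years is already measured on the ship.
Total: 46.50 + 49.75 + 22.10 years.

τ = 118 years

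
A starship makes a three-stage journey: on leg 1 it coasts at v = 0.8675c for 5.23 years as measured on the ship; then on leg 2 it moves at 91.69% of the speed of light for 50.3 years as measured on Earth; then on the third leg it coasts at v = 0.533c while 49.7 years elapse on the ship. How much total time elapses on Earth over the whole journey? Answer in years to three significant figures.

Leg 1: γ = 1/√(1 − 0.8675²) = 1/√0.2474 = 2.010; Δt_1 = 2.010 × 5.23 = 10.51 years.
Leg 2: 50.3 years is already measured on Earth.
Leg 3: γ = 1/√(1 − 0.533²) = 1/√0.7159 = 1.182; Δt_3 = 1.182 × 49.7 = 58.74 years.
Total: 10.51 + 50.30 + 58.74 years.

Δt = 120 years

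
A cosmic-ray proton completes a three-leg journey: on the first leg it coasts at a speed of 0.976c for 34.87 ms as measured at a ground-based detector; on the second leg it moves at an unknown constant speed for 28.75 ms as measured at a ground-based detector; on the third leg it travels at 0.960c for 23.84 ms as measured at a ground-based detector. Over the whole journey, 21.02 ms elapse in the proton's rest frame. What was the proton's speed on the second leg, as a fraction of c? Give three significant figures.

β = 0.972

Leg 1: γ = 1/√(1 − 0.976²) = 1/√0.04742 = 4.592; τ_1 = 34.87/4.592 = 7.594 ms.
Leg 2: speed unknown; τ_2 = 28.75/γ_2.
Leg 3: γ = 1/√(1 − 0.960²) = 25/7 ≈ 3.571; τ_3 = 23.84/3.571 = 6.675 ms.
Total proper time: 7.594 + τ_2 + 6.675 = 21.02, so τ_2 = 21.02 − 14.27 = 6.751 ms.
γ_2 = 28.75/6.751 = 4.259; β = √(1 − 1/γ²) = √0.9449.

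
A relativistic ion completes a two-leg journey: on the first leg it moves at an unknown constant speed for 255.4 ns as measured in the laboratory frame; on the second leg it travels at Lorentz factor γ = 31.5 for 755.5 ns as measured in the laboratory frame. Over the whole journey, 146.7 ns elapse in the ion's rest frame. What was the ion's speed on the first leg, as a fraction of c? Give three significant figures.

Leg 1: speed unknown; τ_1 = 255.4/γ_1.
Leg 2: γ = 31.5; τ_2 = 755.5/31.50 = 23.98 ns.
Total proper time: τ_1 + 23.98 = 146.7, so τ_1 = 146.7 − 23.98 = 122.7 ns.
γ_1 = 255.4/122.7 = 2.081; β = √(1 − 1/γ²) = √0.7691.

β = 0.877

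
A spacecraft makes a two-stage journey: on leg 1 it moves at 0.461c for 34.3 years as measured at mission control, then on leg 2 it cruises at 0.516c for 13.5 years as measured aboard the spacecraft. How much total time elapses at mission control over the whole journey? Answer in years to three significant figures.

Leg 1: 34.3 years is already measured at mission control.
Leg 2: γ = 1/√(1 − 0.516²) = 1/√0.7337 = 1.167; Δt_2 = 1.167 × 13.5 = 15.76 years.
Total: 34.30 + 15.76 years.

Δt = 50.1 years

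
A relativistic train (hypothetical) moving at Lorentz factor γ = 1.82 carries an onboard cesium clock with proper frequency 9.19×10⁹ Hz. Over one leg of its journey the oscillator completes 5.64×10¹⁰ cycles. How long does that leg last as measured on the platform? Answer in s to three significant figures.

Δt = 11.2 s

γ = 1.82
Proper time for N cycles: τ = N/f = 5.64×10¹⁰/(9.19×10⁹) = 6.137×10⁰ s = 6.137 s.
Lab-frame duration Δt = γτ = 1.820 × 6.137 = 11.17 s.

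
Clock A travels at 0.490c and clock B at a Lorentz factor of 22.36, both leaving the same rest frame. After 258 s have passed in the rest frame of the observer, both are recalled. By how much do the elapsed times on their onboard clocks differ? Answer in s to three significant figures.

A: γ = 1/√(1 − 0.490²) = 1/√0.7599 = 1.147; τ_A = 258/1.147 = 224.9 s.
B: γ = 22.36; τ_B = 258/22.36 = 11.54 s.

|τ_A − τ_B| = 213 s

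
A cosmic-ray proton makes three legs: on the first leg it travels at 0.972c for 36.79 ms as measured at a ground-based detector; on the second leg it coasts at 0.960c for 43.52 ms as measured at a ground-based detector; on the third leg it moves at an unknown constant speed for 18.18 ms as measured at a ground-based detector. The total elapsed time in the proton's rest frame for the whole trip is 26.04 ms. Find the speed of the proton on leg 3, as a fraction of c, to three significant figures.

β = 0.958

Leg 1: γ = 1/√(1 − 0.972²) = 1/√0.05522 = 4.256; τ_1 = 36.79/4.256 = 8.645 ms.
Leg 2: γ = 1/√(1 − 0.960²) = 25/7 ≈ 3.571; τ_2 = 43.52/3.571 = 12.19 ms.
Leg 3: speed unknown; τ_3 = 18.18/γ_3.
Total proper time: 8.645 + 12.19 + τ_3 = 26.04, so τ_3 = 26.04 − 20.83 = 5.209 ms.
γ_3 = 18.18/5.209 = 3.490; β = √(1 − 1/γ²) = √0.9179.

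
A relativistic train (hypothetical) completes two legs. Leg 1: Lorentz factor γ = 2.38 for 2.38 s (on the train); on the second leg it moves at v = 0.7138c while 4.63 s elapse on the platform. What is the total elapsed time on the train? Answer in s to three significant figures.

Leg 1: 2.38 s is already measured on the train.
Leg 2: γ = 1/√(1 − 0.7138²) = 1/√0.4905 = 1.428; τ_2 = 4.63/1.428 = 3.243 s.
Total: 2.380 + 3.243 s.

τ = 5.62 s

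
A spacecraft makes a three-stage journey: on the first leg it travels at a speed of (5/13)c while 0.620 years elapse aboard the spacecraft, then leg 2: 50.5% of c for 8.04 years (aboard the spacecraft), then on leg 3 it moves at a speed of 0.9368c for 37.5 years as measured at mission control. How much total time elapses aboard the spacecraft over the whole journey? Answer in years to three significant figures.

Leg 1: 0.620 years is already measured aboard the spacecraft.
Leg 2: 8.04 years is already measured aboard the spacecraft.
Leg 3: γ = 1/√(1 − 0.9368²) = 1/√0.1224 = 2.858; τ_3 = 37.5/2.858 = 13.12 years.
Total: 0.6200 + 8.040 + 13.12 years.

τ = 21.8 years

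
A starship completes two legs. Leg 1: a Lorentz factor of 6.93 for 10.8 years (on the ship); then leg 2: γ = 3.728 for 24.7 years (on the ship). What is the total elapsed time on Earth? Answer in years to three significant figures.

Leg 1: γ = 6.93; Δt_1 = 6.930 × 10.8 = 74.84 years.
Leg 2: γ = 3.728; Δt_2 = 3.728 × 24.7 = 92.08 years.
Total: 74.84 + 92.08 years.

Δt = 167 years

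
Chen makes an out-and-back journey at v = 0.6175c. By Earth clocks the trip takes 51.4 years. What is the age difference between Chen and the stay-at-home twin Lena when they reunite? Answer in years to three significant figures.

γ = 1/√(1 − 0.6175²) = 1/√0.6187 = 1.271
Chen's elapsed proper time: τ = 51.4/1.271 = 40.43 years.
Age gap = Δt − τ = 51.4 − 40.43 years.

Δt − τ = 11.0 years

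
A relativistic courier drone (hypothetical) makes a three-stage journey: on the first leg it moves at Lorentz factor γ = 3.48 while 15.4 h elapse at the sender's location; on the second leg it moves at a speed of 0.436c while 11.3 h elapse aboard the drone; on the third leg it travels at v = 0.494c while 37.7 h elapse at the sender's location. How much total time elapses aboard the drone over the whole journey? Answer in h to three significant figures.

Leg 1: γ = 3.48; τ_1 = 15.4/3.480 = 4.425 h.
Leg 2: 11.3 h is already measured aboard the drone.
Leg 3: γ = 1/√(1 − 0.494²) = 1/√0.7560 = 1.150; τ_3 = 37.7/1.150 = 32.78 h.
Total: 4.425 + 11.30 + 32.78 h.

τ = 48.5 h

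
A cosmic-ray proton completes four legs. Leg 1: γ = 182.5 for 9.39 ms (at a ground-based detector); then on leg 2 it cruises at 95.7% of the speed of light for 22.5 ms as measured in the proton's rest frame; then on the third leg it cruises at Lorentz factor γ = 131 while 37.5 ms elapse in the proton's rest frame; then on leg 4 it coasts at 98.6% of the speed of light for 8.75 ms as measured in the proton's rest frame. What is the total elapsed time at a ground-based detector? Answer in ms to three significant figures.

Leg 1: 9.39 ms is already measured at a ground-based detector.
Leg 2: β = 0.957; γ = 1/√(1 − 0.957²) = 1/√0.08415 = 3.447; Δt_2 = 3.447 × 22.5 = 77.56 ms.
Leg 3: γ = 131; Δt_3 = 131.0 × 37.5 = 4912 ms.
Leg 4: β = 0.986; γ = 1/√(1 − 0.986²) = 1/√0.02780 = 5.997; Δt_4 = 5.997 × 8.75 = 52.48 ms.
Total: 9.390 + 77.56 + 4912 + 52.48 ms.

Δt = 5050 ms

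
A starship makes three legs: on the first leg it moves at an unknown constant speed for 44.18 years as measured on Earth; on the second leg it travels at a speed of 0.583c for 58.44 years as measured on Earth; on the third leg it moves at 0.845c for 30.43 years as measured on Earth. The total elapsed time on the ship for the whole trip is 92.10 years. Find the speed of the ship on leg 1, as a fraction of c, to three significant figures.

Leg 1: speed unknown; τ_1 = 44.18/γ_1.
Leg 2: γ = 1/√(1 − 0.583²) = 1/√0.6601 = 1.231; τ_2 = 58.44/1.231 = 47.48 years.
Leg 3: γ = 1/√(1 − 0.845²) = 1/√0.2860 = 1.870; τ_3 = 30.43/1.870 = 16.27 years.
Total proper time: τ_1 + 47.48 + 16.27 = 92.10, so τ_1 = 92.10 − 63.75 = 28.35 years.
γ_1 = 44.18/28.35 = 1.559; β = √(1 − 1/γ²) = √0.5883.

β = 0.767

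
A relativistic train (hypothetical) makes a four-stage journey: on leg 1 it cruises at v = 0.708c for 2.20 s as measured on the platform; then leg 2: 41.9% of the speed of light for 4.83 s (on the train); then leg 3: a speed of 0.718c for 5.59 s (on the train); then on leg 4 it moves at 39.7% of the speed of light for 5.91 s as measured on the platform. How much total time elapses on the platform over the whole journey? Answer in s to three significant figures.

Leg 1: 2.20 s is already measured on the platform.
Leg 2: β = 0.419; γ = 1/√(1 − 0.419²) = 1/√0.8244 = 1.101; Δt_2 = 1.101 × 4.83 = 5.319 s.
Leg 3: γ = 1/√(1 − 0.718²) = 1/√0.4845 = 1.437; Δt_3 = 1.437 × 5.59 = 8.031 s.
Leg 4: 5.91 s is already measured on the platform.
Total: 2.200 + 5.319 + 8.031 + 5.910 s.

Δt = 21.5 s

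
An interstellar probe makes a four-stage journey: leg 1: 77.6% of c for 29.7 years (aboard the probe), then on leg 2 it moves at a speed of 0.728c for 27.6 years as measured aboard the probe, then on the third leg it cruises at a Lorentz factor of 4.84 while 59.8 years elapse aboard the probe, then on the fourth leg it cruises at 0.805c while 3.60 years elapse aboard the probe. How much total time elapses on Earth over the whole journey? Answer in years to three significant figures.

Leg 1: β = 0.776; γ = 1/√(1 − 0.776²) = 1/√0.3978 = 1.585; Δt_1 = 1.585 × 29.7 = 47.09 years.
Leg 2: γ = 1/√(1 − 0.728²) = 1/√0.4700 = 1.459; Δt_2 = 1.459 × 27.6 = 40.26 years.
Leg 3: γ = 4.84; Δt_3 = 4.840 × 59.8 = 289.4 years.
Leg 4: γ = 1/√(1 − 0.805²) = 1/√0.3520 = 1.686; Δt_4 = 1.686 × 3.60 = 6.068 years.
Total: 47.09 + 40.26 + 289.4 + 6.068 years.

Δt = 383 years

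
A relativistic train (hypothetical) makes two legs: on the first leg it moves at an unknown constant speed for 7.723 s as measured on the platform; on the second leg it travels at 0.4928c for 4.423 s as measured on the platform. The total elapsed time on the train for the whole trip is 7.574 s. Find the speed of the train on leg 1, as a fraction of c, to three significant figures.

Leg 1: speed unknown; τ_1 = 7.723/γ_1.
Leg 2: γ = 1/√(1 − 0.4928²) = 1/√0.7571 = 1.149; τ_2 = 4.423/1.149 = 3.849 s.
Total proper time: τ_1 + 3.849 = 7.574, so τ_1 = 7.574 − 3.849 = 3.725 s.
γ_1 = 7.723/3.725 = 2.073; β = √(1 − 1/γ²) = √0.7673.

β = 0.876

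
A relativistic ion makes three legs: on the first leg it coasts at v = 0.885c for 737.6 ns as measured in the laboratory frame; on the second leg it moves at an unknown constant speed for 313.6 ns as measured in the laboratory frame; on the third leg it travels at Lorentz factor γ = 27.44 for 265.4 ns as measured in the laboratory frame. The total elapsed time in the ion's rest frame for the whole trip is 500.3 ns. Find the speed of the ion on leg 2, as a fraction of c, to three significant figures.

β = 0.883

Leg 1: γ = 1/√(1 − 0.885²) = 1/√0.2168 = 2.148; τ_1 = 737.6/2.148 = 343.4 ns.
Leg 2: speed unknown; τ_2 = 313.6/γ_2.
Leg 3: γ = 27.44; τ_3 = 265.4/27.44 = 9.672 ns.
Total proper time: 343.4 + τ_2 + 9.672 = 500.3, so τ_2 = 500.3 − 353.1 = 147.2 ns.
γ_2 = 313.6/147.2 = 2.130; β = √(1 − 1/γ²) = √0.7797.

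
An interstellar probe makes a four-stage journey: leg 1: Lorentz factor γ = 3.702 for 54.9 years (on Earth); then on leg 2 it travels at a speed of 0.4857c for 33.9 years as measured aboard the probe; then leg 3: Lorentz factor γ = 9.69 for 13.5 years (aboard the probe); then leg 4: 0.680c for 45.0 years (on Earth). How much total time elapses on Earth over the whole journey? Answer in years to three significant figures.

Leg 1: 54.9 years is already measured on Earth.
Leg 2: γ = 1/√(1 − 0.4857²) = 1/√0.7641 = 1.144; Δt_2 = 1.144 × 33.9 = 38.78 years.
Leg 3: γ = 9.69; Δt_3 = 9.690 × 13.5 = 130.8 years.
Leg 4: 45.0 years is already measured on Earth.
Total: 54.90 + 38.78 + 130.8 + 45.00 years.

Δt = 269 years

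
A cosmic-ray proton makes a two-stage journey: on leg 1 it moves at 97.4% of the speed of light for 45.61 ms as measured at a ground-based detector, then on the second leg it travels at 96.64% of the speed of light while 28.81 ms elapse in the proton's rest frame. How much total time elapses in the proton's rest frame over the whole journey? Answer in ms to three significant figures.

τ = 39.1 ms

Leg 1: β = 0.974; γ = 1/√(1 − 0.974²) = 1/√0.05132 = 4.414; τ_1 = 45.61/4.414 = 10.33 ms.
Leg 2: 28.81 ms is already measured in the proton's rest frame.
Total: 10.33 + 28.81 ms.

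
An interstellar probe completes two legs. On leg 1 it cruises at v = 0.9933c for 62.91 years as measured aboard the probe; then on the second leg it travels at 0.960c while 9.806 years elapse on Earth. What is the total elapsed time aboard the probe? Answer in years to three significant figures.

τ = 65.7 years

Leg 1: 62.91 years is already measured aboard the probe.
Leg 2: γ = 1/√(1 − 0.960²) = 25/7 ≈ 3.571; τ_2 = 9.806/3.571 = 2.746 years.
Total: 62.91 + 2.746 years.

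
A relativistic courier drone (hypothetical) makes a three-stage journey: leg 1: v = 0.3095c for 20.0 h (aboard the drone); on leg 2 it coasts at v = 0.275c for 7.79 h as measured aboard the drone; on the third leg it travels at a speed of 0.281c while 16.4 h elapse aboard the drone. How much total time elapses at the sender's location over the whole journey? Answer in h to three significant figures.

Δt = 46.2 h

Leg 1: γ = 1/√(1 − 0.3095²) = 1/√0.9042 = 1.052; Δt_1 = 1.052 × 20.0 = 21.03 h.
Leg 2: γ = 1/√(1 − 0.275²) = 1/√0.9244 = 1.040; Δt_2 = 1.040 × 7.79 = 8.102 h.
Leg 3: γ = 1/√(1 − 0.281²) = 1/√0.9210 = 1.042; Δt_3 = 1.042 × 16.4 = 17.09 h.
Total: 21.03 + 8.102 + 17.09 h.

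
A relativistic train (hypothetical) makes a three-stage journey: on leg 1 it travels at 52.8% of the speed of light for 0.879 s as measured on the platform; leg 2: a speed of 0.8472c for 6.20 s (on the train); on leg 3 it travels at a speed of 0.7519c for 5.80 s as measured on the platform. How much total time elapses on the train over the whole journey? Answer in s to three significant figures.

τ = 10.8 s

Leg 1: β = 0.528; γ = 1/√(1 − 0.528²) = 1/√0.7212 = 1.178; τ_1 = 0.879/1.178 = 0.7465 s.
Leg 2: 6.20 s is already measured on the train.
Leg 3: γ = 1/√(1 − 0.7519²) = 1/√0.4346 = 1.517; τ_3 = 5.80/1.517 = 3.824 s.
Total: 0.7465 + 6.200 + 3.824 s.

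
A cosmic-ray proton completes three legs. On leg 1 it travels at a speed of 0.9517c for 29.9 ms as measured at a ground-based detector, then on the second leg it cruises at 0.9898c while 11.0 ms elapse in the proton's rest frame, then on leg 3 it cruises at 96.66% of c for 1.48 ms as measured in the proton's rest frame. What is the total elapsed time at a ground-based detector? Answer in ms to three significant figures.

Δt = 113 ms

Leg 1: 29.9 ms is already measured at a ground-based detector.
Leg 2: γ = 1/√(1 − 0.9898²) = 1/√0.02030 = 7.019; Δt_2 = 7.019 × 11.0 = 77.21 ms.
Leg 3: β = 0.9666; γ = 1/√(1 − 0.9666²) = 1/√0.06568 = 3.902; Δt_3 = 3.902 × 1.48 = 5.775 ms.
Total: 29.90 + 77.21 + 5.775 ms.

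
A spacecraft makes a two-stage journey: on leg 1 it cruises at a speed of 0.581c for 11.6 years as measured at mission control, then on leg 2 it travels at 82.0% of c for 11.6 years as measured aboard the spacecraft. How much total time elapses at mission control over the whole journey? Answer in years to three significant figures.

Leg 1: 11.6 years is already measured at mission control.
Leg 2: β = 0.820; γ = 1/√(1 − 0.820²) = 1/√0.3276 = 1.747; Δt_2 = 1.747 × 11.6 = 20.27 years.
Total: 11.60 + 20.27 years.

Δt = 31.9 years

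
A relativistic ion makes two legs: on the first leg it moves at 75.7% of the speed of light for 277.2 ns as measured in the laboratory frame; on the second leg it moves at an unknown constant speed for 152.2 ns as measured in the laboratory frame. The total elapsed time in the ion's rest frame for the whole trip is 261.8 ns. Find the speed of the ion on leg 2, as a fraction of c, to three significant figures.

β = 0.848

Leg 1: β = 0.757; γ = 1/√(1 − 0.757²) = 1/√0.4270 = 1.530; τ_1 = 277.2/1.530 = 181.1 ns.
Leg 2: speed unknown; τ_2 = 152.2/γ_2.
Total proper time: 181.1 + τ_2 = 261.8, so τ_2 = 261.8 − 181.1 = 80.67 ns.
γ_2 = 152.2/80.67 = 1.887; β = √(1 − 1/γ²) = √0.7190.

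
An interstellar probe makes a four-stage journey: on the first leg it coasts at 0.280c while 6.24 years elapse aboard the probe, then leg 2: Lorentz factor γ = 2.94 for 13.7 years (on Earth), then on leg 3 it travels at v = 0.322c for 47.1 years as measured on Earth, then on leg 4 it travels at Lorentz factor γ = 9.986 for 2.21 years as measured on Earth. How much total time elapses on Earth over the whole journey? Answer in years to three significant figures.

Δt = 69.5 years

Leg 1: γ = 1/√(1 − 0.280²) = 25/24 ≈ 1.042; Δt_1 = 1.042 × 6.24 = 6.500 years.
Leg 2: 13.7 years is already measured on Earth.
Leg 3: 47.1 years is already measured on Earth.
Leg 4: 2.21 years is already measured on Earth.
Total: 6.500 + 13.70 + 47.10 + 2.210 years.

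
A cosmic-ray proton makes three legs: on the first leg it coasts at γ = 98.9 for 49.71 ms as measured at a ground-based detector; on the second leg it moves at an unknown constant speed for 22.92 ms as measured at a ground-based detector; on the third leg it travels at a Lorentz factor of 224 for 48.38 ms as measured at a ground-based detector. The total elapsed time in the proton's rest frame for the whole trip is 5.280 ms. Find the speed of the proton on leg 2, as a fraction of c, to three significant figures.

Leg 1: γ = 98.9; τ_1 = 49.71/98.90 = 0.5026 ms.
Leg 2: speed unknown; τ_2 = 22.92/γ_2.
Leg 3: γ = 224; τ_3 = 48.38/224.0 = 0.2160 ms.
Total proper time: 0.5026 + τ_2 + 0.2160 = 5.280, so τ_2 = 5.280 − 0.7186 = 4.561 ms.
γ_2 = 22.92/4.561 = 5.025; β = √(1 − 1/γ²) = √0.9604.

β = 0.980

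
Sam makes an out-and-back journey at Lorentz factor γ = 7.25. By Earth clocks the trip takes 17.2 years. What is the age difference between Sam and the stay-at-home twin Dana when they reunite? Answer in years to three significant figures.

γ = 7.25
Sam's elapsed proper time: τ = 17.2/7.250 = 2.372 years.
Age gap = Δt − τ = 17.2 − 2.372 years.

Δt − τ = 14.8 years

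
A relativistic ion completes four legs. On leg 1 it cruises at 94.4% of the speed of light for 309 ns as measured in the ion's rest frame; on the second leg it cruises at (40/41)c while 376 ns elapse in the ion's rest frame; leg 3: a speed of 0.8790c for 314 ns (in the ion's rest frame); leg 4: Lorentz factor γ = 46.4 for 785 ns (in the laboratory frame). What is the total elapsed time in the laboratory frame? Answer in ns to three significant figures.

Leg 1: β = 0.944; γ = 1/√(1 − 0.944²) = 1/√0.1089 = 3.031; Δt_1 = 3.031 × 309 = 936.5 ns.
Leg 2: γ = 1/√(1 − (40/41)²) = 41/9 ≈ 4.556; Δt_2 = 4.556 × 376 = 1713 ns.
Leg 3: γ = 1/√(1 − 0.8790²) = 1/√0.2274 = 2.097; Δt_3 = 2.097 × 314 = 658.5 ns.
Leg 4: 785 ns is already measured in the laboratory frame.
Total: 936.5 + 1713 + 658.5 + 785.0 ns.

Δt = 4090 ns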